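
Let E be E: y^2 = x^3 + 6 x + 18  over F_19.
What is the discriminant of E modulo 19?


4 a^3 + 27 b^2 = 4*6^3 + 27*18^2 = 864 + 8748 = 9612
Delta = -16 * (9612) = -153792
Delta mod 19 = 13

Delta = 13 (mod 19)


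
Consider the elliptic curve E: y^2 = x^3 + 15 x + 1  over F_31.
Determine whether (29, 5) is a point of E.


Check whether y^2 = x^3 + 15 x + 1 (mod 31) for (x, y) = (29, 5).
LHS: y^2 = 5^2 mod 31 = 25
RHS: x^3 + 15 x + 1 = 29^3 + 15*29 + 1 mod 31 = 25
LHS = RHS

Yes, on the curve


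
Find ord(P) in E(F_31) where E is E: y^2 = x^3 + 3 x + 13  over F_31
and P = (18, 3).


Compute successive multiples of P until we hit O:
  1P = (18, 3)
  2P = (28, 15)
  3P = (10, 19)
  4P = (7, 6)
  5P = (3, 7)
  6P = (12, 14)
  7P = (19, 4)
  8P = (26, 20)
  ... (continuing to 27P)
  27P = O

ord(P) = 27


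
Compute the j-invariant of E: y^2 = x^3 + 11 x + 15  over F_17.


Delta = -16(4 a^3 + 27 b^2) mod 17 = 9
-1728 * (4 a)^3 = -1728 * (4*11)^3 mod 17 = 16
j = 16 * 9^(-1) mod 17 = 15

j = 15 (mod 17)


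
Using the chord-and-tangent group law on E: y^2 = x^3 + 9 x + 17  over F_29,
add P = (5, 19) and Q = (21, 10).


P != Q, so use the chord formula.
s = (y2 - y1) / (x2 - x1) = (20) / (16) mod 29 = 23
x3 = s^2 - x1 - x2 mod 29 = 23^2 - 5 - 21 = 10
y3 = s (x1 - x3) - y1 mod 29 = 23 * (5 - 10) - 19 = 11

P + Q = (10, 11)


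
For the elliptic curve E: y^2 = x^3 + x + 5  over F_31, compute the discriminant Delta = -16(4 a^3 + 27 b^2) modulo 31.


4 a^3 + 27 b^2 = 4*1^3 + 27*5^2 = 4 + 675 = 679
Delta = -16 * (679) = -10864
Delta mod 31 = 17

Delta = 17 (mod 31)


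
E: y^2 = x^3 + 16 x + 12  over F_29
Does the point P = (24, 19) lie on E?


Check whether y^2 = x^3 + 16 x + 12 (mod 29) for (x, y) = (24, 19).
LHS: y^2 = 19^2 mod 29 = 13
RHS: x^3 + 16 x + 12 = 24^3 + 16*24 + 12 mod 29 = 10
LHS != RHS

No, not on the curve


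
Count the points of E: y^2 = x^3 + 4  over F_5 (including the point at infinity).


For each x in F_5, count y with y^2 = x^3 + 0 x + 4 mod 5:
  x = 0: RHS = 4, y in [2, 3]  -> 2 point(s)
  x = 1: RHS = 0, y in [0]  -> 1 point(s)
  x = 3: RHS = 1, y in [1, 4]  -> 2 point(s)
Affine points: 5. Add the point at infinity: total = 6.

#E(F_5) = 6


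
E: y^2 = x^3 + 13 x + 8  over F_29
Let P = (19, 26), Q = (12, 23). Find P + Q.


P != Q, so use the chord formula.
s = (y2 - y1) / (x2 - x1) = (26) / (22) mod 29 = 17
x3 = s^2 - x1 - x2 mod 29 = 17^2 - 19 - 12 = 26
y3 = s (x1 - x3) - y1 mod 29 = 17 * (19 - 26) - 26 = 0

P + Q = (26, 0)


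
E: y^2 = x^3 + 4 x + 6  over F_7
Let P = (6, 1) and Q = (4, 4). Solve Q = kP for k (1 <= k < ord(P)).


Enumerate multiples of P until we hit Q = (4, 4):
  1P = (6, 1)
  2P = (2, 6)
  3P = (1, 5)
  4P = (4, 3)
  5P = (5, 5)
  6P = (5, 2)
  7P = (4, 4)
Match found at i = 7.

k = 7


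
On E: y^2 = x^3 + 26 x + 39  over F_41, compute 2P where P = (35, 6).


Doubling: s = (3 x1^2 + a) / (2 y1)
s = (3*35^2 + 26) / (2*6) mod 41 = 18
x3 = s^2 - 2 x1 mod 41 = 18^2 - 2*35 = 8
y3 = s (x1 - x3) - y1 mod 41 = 18 * (35 - 8) - 6 = 29

2P = (8, 29)


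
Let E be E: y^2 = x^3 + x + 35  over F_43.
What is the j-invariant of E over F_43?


Delta = -16(4 a^3 + 27 b^2) mod 43 = 23
-1728 * (4 a)^3 = -1728 * (4*1)^3 mod 43 = 4
j = 4 * 23^(-1) mod 43 = 17

j = 17 (mod 43)


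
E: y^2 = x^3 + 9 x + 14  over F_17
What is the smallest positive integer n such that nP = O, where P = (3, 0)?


Compute successive multiples of P until we hit O:
  1P = (3, 0)
  2P = O

ord(P) = 2


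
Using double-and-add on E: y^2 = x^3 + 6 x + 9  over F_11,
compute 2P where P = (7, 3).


k = 2 = 10_2 (binary, LSB first: 01)
Double-and-add from P = (7, 3):
  bit 0 = 0: acc unchanged = O
  bit 1 = 1: acc = O + (1, 7) = (1, 7)

2P = (1, 7)


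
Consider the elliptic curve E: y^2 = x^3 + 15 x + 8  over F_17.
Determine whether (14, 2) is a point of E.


Check whether y^2 = x^3 + 15 x + 8 (mod 17) for (x, y) = (14, 2).
LHS: y^2 = 2^2 mod 17 = 4
RHS: x^3 + 15 x + 8 = 14^3 + 15*14 + 8 mod 17 = 4
LHS = RHS

Yes, on the curve


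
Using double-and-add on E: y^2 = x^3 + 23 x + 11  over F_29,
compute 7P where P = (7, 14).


k = 7 = 111_2 (binary, LSB first: 111)
Double-and-add from P = (7, 14):
  bit 0 = 1: acc = O + (7, 14) = (7, 14)
  bit 1 = 1: acc = (7, 14) + (2, 6) = (4, 14)
  bit 2 = 1: acc = (4, 14) + (18, 15) = (11, 0)

7P = (11, 0)


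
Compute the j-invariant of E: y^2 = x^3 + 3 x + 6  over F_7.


Delta = -16(4 a^3 + 27 b^2) mod 7 = 3
-1728 * (4 a)^3 = -1728 * (4*3)^3 mod 7 = 6
j = 6 * 3^(-1) mod 7 = 2

j = 2 (mod 7)


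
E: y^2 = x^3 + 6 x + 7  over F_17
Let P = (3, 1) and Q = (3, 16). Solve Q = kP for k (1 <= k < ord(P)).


Enumerate multiples of P until we hit Q = (3, 16):
  1P = (3, 1)
  2P = (7, 1)
  3P = (7, 16)
  4P = (3, 16)
Match found at i = 4.

k = 4


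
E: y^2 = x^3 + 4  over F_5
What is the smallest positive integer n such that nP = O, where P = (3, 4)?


Compute successive multiples of P until we hit O:
  1P = (3, 4)
  2P = (0, 3)
  3P = (1, 0)
  4P = (0, 2)
  5P = (3, 1)
  6P = O

ord(P) = 6


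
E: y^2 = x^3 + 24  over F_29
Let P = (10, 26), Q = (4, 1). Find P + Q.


P != Q, so use the chord formula.
s = (y2 - y1) / (x2 - x1) = (4) / (23) mod 29 = 9
x3 = s^2 - x1 - x2 mod 29 = 9^2 - 10 - 4 = 9
y3 = s (x1 - x3) - y1 mod 29 = 9 * (10 - 9) - 26 = 12

P + Q = (9, 12)


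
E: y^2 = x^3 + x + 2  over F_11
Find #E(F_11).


For each x in F_11, count y with y^2 = x^3 + 1 x + 2 mod 11:
  x = 1: RHS = 4, y in [2, 9]  -> 2 point(s)
  x = 2: RHS = 1, y in [1, 10]  -> 2 point(s)
  x = 4: RHS = 4, y in [2, 9]  -> 2 point(s)
  x = 5: RHS = 0, y in [0]  -> 1 point(s)
  x = 6: RHS = 4, y in [2, 9]  -> 2 point(s)
  x = 7: RHS = 0, y in [0]  -> 1 point(s)
  x = 8: RHS = 5, y in [4, 7]  -> 2 point(s)
  x = 9: RHS = 3, y in [5, 6]  -> 2 point(s)
  x = 10: RHS = 0, y in [0]  -> 1 point(s)
Affine points: 15. Add the point at infinity: total = 16.

#E(F_11) = 16


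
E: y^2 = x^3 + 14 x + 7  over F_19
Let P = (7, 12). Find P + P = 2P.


Doubling: s = (3 x1^2 + a) / (2 y1)
s = (3*7^2 + 14) / (2*12) mod 19 = 17
x3 = s^2 - 2 x1 mod 19 = 17^2 - 2*7 = 9
y3 = s (x1 - x3) - y1 mod 19 = 17 * (7 - 9) - 12 = 11

2P = (9, 11)


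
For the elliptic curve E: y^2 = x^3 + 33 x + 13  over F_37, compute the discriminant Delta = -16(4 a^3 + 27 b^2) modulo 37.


4 a^3 + 27 b^2 = 4*33^3 + 27*13^2 = 143748 + 4563 = 148311
Delta = -16 * (148311) = -2372976
Delta mod 37 = 19

Delta = 19 (mod 37)


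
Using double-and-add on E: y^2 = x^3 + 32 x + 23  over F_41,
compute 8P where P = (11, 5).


k = 8 = 1000_2 (binary, LSB first: 0001)
Double-and-add from P = (11, 5):
  bit 0 = 0: acc unchanged = O
  bit 1 = 0: acc unchanged = O
  bit 2 = 0: acc unchanged = O
  bit 3 = 1: acc = O + (11, 36) = (11, 36)

8P = (11, 36)


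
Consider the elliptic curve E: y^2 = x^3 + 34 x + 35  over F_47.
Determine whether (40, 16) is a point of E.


Check whether y^2 = x^3 + 34 x + 35 (mod 47) for (x, y) = (40, 16).
LHS: y^2 = 16^2 mod 47 = 21
RHS: x^3 + 34 x + 35 = 40^3 + 34*40 + 35 mod 47 = 18
LHS != RHS

No, not on the curve


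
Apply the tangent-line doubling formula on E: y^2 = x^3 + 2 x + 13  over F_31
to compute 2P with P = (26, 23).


Doubling: s = (3 x1^2 + a) / (2 y1)
s = (3*26^2 + 2) / (2*23) mod 31 = 1
x3 = s^2 - 2 x1 mod 31 = 1^2 - 2*26 = 11
y3 = s (x1 - x3) - y1 mod 31 = 1 * (26 - 11) - 23 = 23

2P = (11, 23)


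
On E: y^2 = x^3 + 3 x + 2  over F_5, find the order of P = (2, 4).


Compute successive multiples of P until we hit O:
  1P = (2, 4)
  2P = (1, 1)
  3P = (1, 4)
  4P = (2, 1)
  5P = O

ord(P) = 5


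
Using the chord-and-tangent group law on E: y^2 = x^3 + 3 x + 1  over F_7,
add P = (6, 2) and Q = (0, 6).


P != Q, so use the chord formula.
s = (y2 - y1) / (x2 - x1) = (4) / (1) mod 7 = 4
x3 = s^2 - x1 - x2 mod 7 = 4^2 - 6 - 0 = 3
y3 = s (x1 - x3) - y1 mod 7 = 4 * (6 - 3) - 2 = 3

P + Q = (3, 3)


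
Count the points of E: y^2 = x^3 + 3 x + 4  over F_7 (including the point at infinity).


For each x in F_7, count y with y^2 = x^3 + 3 x + 4 mod 7:
  x = 0: RHS = 4, y in [2, 5]  -> 2 point(s)
  x = 1: RHS = 1, y in [1, 6]  -> 2 point(s)
  x = 2: RHS = 4, y in [2, 5]  -> 2 point(s)
  x = 5: RHS = 4, y in [2, 5]  -> 2 point(s)
  x = 6: RHS = 0, y in [0]  -> 1 point(s)
Affine points: 9. Add the point at infinity: total = 10.

#E(F_7) = 10


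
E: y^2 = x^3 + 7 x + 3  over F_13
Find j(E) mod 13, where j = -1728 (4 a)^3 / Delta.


Delta = -16(4 a^3 + 27 b^2) mod 13 = 4
-1728 * (4 a)^3 = -1728 * (4*7)^3 mod 13 = 8
j = 8 * 4^(-1) mod 13 = 2

j = 2 (mod 13)


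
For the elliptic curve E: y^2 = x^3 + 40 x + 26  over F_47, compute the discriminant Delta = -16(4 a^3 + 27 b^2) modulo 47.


4 a^3 + 27 b^2 = 4*40^3 + 27*26^2 = 256000 + 18252 = 274252
Delta = -16 * (274252) = -4388032
Delta mod 47 = 29

Delta = 29 (mod 47)


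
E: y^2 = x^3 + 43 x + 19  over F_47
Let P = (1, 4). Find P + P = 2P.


Doubling: s = (3 x1^2 + a) / (2 y1)
s = (3*1^2 + 43) / (2*4) mod 47 = 41
x3 = s^2 - 2 x1 mod 47 = 41^2 - 2*1 = 34
y3 = s (x1 - x3) - y1 mod 47 = 41 * (1 - 34) - 4 = 6

2P = (34, 6)


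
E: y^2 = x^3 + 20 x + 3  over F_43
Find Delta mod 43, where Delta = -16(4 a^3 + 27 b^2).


4 a^3 + 27 b^2 = 4*20^3 + 27*3^2 = 32000 + 243 = 32243
Delta = -16 * (32243) = -515888
Delta mod 43 = 26

Delta = 26 (mod 43)


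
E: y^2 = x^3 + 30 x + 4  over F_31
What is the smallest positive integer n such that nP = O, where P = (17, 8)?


Compute successive multiples of P until we hit O:
  1P = (17, 8)
  2P = (13, 7)
  3P = (3, 11)
  4P = (15, 27)
  5P = (4, 8)
  6P = (10, 23)
  7P = (1, 2)
  8P = (2, 17)
  ... (continuing to 30P)
  30P = O

ord(P) = 30


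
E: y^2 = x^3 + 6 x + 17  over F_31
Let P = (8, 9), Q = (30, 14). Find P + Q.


P != Q, so use the chord formula.
s = (y2 - y1) / (x2 - x1) = (5) / (22) mod 31 = 27
x3 = s^2 - x1 - x2 mod 31 = 27^2 - 8 - 30 = 9
y3 = s (x1 - x3) - y1 mod 31 = 27 * (8 - 9) - 9 = 26

P + Q = (9, 26)


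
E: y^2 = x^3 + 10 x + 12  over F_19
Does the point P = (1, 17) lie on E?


Check whether y^2 = x^3 + 10 x + 12 (mod 19) for (x, y) = (1, 17).
LHS: y^2 = 17^2 mod 19 = 4
RHS: x^3 + 10 x + 12 = 1^3 + 10*1 + 12 mod 19 = 4
LHS = RHS

Yes, on the curve


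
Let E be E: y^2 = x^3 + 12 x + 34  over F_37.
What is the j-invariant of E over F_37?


Delta = -16(4 a^3 + 27 b^2) mod 37 = 35
-1728 * (4 a)^3 = -1728 * (4*12)^3 mod 37 = 26
j = 26 * 35^(-1) mod 37 = 24

j = 24 (mod 37)


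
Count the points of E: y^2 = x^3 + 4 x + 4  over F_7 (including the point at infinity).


For each x in F_7, count y with y^2 = x^3 + 4 x + 4 mod 7:
  x = 0: RHS = 4, y in [2, 5]  -> 2 point(s)
  x = 1: RHS = 2, y in [3, 4]  -> 2 point(s)
  x = 3: RHS = 1, y in [1, 6]  -> 2 point(s)
  x = 4: RHS = 0, y in [0]  -> 1 point(s)
  x = 5: RHS = 2, y in [3, 4]  -> 2 point(s)
Affine points: 9. Add the point at infinity: total = 10.

#E(F_7) = 10


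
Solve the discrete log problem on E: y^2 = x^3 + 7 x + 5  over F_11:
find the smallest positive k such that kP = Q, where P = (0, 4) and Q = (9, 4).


Enumerate multiples of P until we hit Q = (9, 4):
  1P = (0, 4)
  2P = (3, 3)
  3P = (2, 4)
  4P = (9, 7)
  5P = (7, 1)
  6P = (8, 1)
  7P = (4, 3)
  8P = (5, 0)
  9P = (4, 8)
  10P = (8, 10)
  11P = (7, 10)
  12P = (9, 4)
Match found at i = 12.

k = 12


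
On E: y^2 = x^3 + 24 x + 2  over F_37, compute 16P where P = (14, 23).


k = 16 = 10000_2 (binary, LSB first: 00001)
Double-and-add from P = (14, 23):
  bit 0 = 0: acc unchanged = O
  bit 1 = 0: acc unchanged = O
  bit 2 = 0: acc unchanged = O
  bit 3 = 0: acc unchanged = O
  bit 4 = 1: acc = O + (24, 34) = (24, 34)

16P = (24, 34)


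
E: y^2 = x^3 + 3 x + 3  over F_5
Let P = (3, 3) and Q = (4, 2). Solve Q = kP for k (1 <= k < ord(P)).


Enumerate multiples of P until we hit Q = (4, 2):
  1P = (3, 3)
  2P = (4, 2)
Match found at i = 2.

k = 2


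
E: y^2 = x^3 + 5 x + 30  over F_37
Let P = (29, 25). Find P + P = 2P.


Doubling: s = (3 x1^2 + a) / (2 y1)
s = (3*29^2 + 5) / (2*25) mod 37 = 18
x3 = s^2 - 2 x1 mod 37 = 18^2 - 2*29 = 7
y3 = s (x1 - x3) - y1 mod 37 = 18 * (29 - 7) - 25 = 1

2P = (7, 1)


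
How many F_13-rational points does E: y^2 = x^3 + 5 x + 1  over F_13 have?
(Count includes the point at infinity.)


For each x in F_13, count y with y^2 = x^3 + 5 x + 1 mod 13:
  x = 0: RHS = 1, y in [1, 12]  -> 2 point(s)
  x = 3: RHS = 4, y in [2, 11]  -> 2 point(s)
  x = 6: RHS = 0, y in [0]  -> 1 point(s)
  x = 11: RHS = 9, y in [3, 10]  -> 2 point(s)
Affine points: 7. Add the point at infinity: total = 8.

#E(F_13) = 8


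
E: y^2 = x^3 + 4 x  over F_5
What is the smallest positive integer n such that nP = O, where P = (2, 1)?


Compute successive multiples of P until we hit O:
  1P = (2, 1)
  2P = (0, 0)
  3P = (2, 4)
  4P = O

ord(P) = 4


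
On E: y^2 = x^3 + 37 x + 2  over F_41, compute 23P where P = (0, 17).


k = 23 = 10111_2 (binary, LSB first: 11101)
Double-and-add from P = (0, 17):
  bit 0 = 1: acc = O + (0, 17) = (0, 17)
  bit 1 = 1: acc = (0, 17) + (2, 17) = (39, 24)
  bit 2 = 1: acc = (39, 24) + (4, 38) = (8, 21)
  bit 3 = 0: acc unchanged = (8, 21)
  bit 4 = 1: acc = (8, 21) + (37, 35) = (19, 26)

23P = (19, 26)


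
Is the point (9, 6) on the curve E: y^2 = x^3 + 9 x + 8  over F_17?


Check whether y^2 = x^3 + 9 x + 8 (mod 17) for (x, y) = (9, 6).
LHS: y^2 = 6^2 mod 17 = 2
RHS: x^3 + 9 x + 8 = 9^3 + 9*9 + 8 mod 17 = 2
LHS = RHS

Yes, on the curve


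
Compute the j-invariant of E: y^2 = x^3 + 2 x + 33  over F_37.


Delta = -16(4 a^3 + 27 b^2) mod 37 = 13
-1728 * (4 a)^3 = -1728 * (4*2)^3 mod 37 = 8
j = 8 * 13^(-1) mod 37 = 12

j = 12 (mod 37)


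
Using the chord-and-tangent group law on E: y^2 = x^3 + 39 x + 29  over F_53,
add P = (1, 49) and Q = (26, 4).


P != Q, so use the chord formula.
s = (y2 - y1) / (x2 - x1) = (8) / (25) mod 53 = 30
x3 = s^2 - x1 - x2 mod 53 = 30^2 - 1 - 26 = 25
y3 = s (x1 - x3) - y1 mod 53 = 30 * (1 - 25) - 49 = 26

P + Q = (25, 26)


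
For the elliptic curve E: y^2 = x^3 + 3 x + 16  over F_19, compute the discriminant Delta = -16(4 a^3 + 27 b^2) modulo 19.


4 a^3 + 27 b^2 = 4*3^3 + 27*16^2 = 108 + 6912 = 7020
Delta = -16 * (7020) = -112320
Delta mod 19 = 8

Delta = 8 (mod 19)


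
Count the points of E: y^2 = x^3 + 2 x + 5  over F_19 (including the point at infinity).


For each x in F_19, count y with y^2 = x^3 + 2 x + 5 mod 19:
  x = 0: RHS = 5, y in [9, 10]  -> 2 point(s)
  x = 2: RHS = 17, y in [6, 13]  -> 2 point(s)
  x = 3: RHS = 0, y in [0]  -> 1 point(s)
  x = 4: RHS = 1, y in [1, 18]  -> 2 point(s)
  x = 5: RHS = 7, y in [8, 11]  -> 2 point(s)
  x = 6: RHS = 5, y in [9, 10]  -> 2 point(s)
  x = 7: RHS = 1, y in [1, 18]  -> 2 point(s)
  x = 8: RHS = 1, y in [1, 18]  -> 2 point(s)
  x = 9: RHS = 11, y in [7, 12]  -> 2 point(s)
  x = 11: RHS = 9, y in [3, 16]  -> 2 point(s)
  x = 12: RHS = 9, y in [3, 16]  -> 2 point(s)
  x = 13: RHS = 5, y in [9, 10]  -> 2 point(s)
  x = 15: RHS = 9, y in [3, 16]  -> 2 point(s)
Affine points: 25. Add the point at infinity: total = 26.

#E(F_19) = 26


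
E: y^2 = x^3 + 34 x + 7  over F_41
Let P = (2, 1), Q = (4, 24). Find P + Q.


P != Q, so use the chord formula.
s = (y2 - y1) / (x2 - x1) = (23) / (2) mod 41 = 32
x3 = s^2 - x1 - x2 mod 41 = 32^2 - 2 - 4 = 34
y3 = s (x1 - x3) - y1 mod 41 = 32 * (2 - 34) - 1 = 0

P + Q = (34, 0)


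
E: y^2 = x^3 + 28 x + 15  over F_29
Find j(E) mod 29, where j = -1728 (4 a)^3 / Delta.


Delta = -16(4 a^3 + 27 b^2) mod 29 = 14
-1728 * (4 a)^3 = -1728 * (4*28)^3 mod 29 = 15
j = 15 * 14^(-1) mod 29 = 28

j = 28 (mod 29)


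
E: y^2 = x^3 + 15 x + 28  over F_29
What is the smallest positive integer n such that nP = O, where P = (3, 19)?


Compute successive multiples of P until we hit O:
  1P = (3, 19)
  2P = (19, 3)
  3P = (8, 15)
  4P = (14, 13)
  5P = (25, 22)
  6P = (0, 17)
  7P = (20, 18)
  8P = (5, 5)
  ... (continuing to 31P)
  31P = O

ord(P) = 31


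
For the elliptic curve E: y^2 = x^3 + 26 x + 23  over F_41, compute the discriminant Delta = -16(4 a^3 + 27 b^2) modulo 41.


4 a^3 + 27 b^2 = 4*26^3 + 27*23^2 = 70304 + 14283 = 84587
Delta = -16 * (84587) = -1353392
Delta mod 41 = 18

Delta = 18 (mod 41)


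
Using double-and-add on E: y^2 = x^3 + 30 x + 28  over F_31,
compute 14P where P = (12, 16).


k = 14 = 1110_2 (binary, LSB first: 0111)
Double-and-add from P = (12, 16):
  bit 0 = 0: acc unchanged = O
  bit 1 = 1: acc = O + (16, 27) = (16, 27)
  bit 2 = 1: acc = (16, 27) + (0, 20) = (25, 2)
  bit 3 = 1: acc = (25, 2) + (18, 13) = (24, 23)

14P = (24, 23)


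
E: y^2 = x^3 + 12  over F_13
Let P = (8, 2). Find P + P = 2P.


Doubling: s = (3 x1^2 + a) / (2 y1)
s = (3*8^2 + 0) / (2*2) mod 13 = 9
x3 = s^2 - 2 x1 mod 13 = 9^2 - 2*8 = 0
y3 = s (x1 - x3) - y1 mod 13 = 9 * (8 - 0) - 2 = 5

2P = (0, 5)


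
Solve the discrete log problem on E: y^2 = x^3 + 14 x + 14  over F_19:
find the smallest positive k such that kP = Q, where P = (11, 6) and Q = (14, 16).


Enumerate multiples of P until we hit Q = (14, 16):
  1P = (11, 6)
  2P = (3, 11)
  3P = (14, 3)
  4P = (14, 16)
Match found at i = 4.

k = 4


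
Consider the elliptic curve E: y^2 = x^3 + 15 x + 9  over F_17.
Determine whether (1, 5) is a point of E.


Check whether y^2 = x^3 + 15 x + 9 (mod 17) for (x, y) = (1, 5).
LHS: y^2 = 5^2 mod 17 = 8
RHS: x^3 + 15 x + 9 = 1^3 + 15*1 + 9 mod 17 = 8
LHS = RHS

Yes, on the curve


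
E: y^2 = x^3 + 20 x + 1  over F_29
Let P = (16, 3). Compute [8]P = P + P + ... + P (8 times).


k = 8 = 1000_2 (binary, LSB first: 0001)
Double-and-add from P = (16, 3):
  bit 0 = 0: acc unchanged = O
  bit 1 = 0: acc unchanged = O
  bit 2 = 0: acc unchanged = O
  bit 3 = 1: acc = O + (3, 1) = (3, 1)

8P = (3, 1)


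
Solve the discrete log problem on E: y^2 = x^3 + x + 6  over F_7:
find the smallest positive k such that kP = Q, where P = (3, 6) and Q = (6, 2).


Enumerate multiples of P until we hit Q = (6, 2):
  1P = (3, 6)
  2P = (1, 1)
  3P = (4, 2)
  4P = (2, 4)
  5P = (6, 2)
Match found at i = 5.

k = 5


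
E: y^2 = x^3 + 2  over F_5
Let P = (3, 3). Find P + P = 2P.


Doubling: s = (3 x1^2 + a) / (2 y1)
s = (3*3^2 + 0) / (2*3) mod 5 = 2
x3 = s^2 - 2 x1 mod 5 = 2^2 - 2*3 = 3
y3 = s (x1 - x3) - y1 mod 5 = 2 * (3 - 3) - 3 = 2

2P = (3, 2)


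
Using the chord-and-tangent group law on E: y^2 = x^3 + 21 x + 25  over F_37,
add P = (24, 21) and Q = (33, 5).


P != Q, so use the chord formula.
s = (y2 - y1) / (x2 - x1) = (21) / (9) mod 37 = 27
x3 = s^2 - x1 - x2 mod 37 = 27^2 - 24 - 33 = 6
y3 = s (x1 - x3) - y1 mod 37 = 27 * (24 - 6) - 21 = 21

P + Q = (6, 21)


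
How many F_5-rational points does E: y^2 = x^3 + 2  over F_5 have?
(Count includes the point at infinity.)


For each x in F_5, count y with y^2 = x^3 + 0 x + 2 mod 5:
  x = 2: RHS = 0, y in [0]  -> 1 point(s)
  x = 3: RHS = 4, y in [2, 3]  -> 2 point(s)
  x = 4: RHS = 1, y in [1, 4]  -> 2 point(s)
Affine points: 5. Add the point at infinity: total = 6.

#E(F_5) = 6


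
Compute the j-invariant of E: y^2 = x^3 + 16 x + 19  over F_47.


Delta = -16(4 a^3 + 27 b^2) mod 47 = 16
-1728 * (4 a)^3 = -1728 * (4*16)^3 mod 47 = 40
j = 40 * 16^(-1) mod 47 = 26

j = 26 (mod 47)


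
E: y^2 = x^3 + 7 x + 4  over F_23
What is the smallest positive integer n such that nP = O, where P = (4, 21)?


Compute successive multiples of P until we hit O:
  1P = (4, 21)
  2P = (10, 4)
  3P = (10, 19)
  4P = (4, 2)
  5P = O

ord(P) = 5


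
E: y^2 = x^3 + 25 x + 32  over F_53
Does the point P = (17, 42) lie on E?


Check whether y^2 = x^3 + 25 x + 32 (mod 53) for (x, y) = (17, 42).
LHS: y^2 = 42^2 mod 53 = 15
RHS: x^3 + 25 x + 32 = 17^3 + 25*17 + 32 mod 53 = 17
LHS != RHS

No, not on the curve


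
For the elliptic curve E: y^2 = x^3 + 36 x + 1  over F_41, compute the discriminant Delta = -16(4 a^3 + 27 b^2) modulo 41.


4 a^3 + 27 b^2 = 4*36^3 + 27*1^2 = 186624 + 27 = 186651
Delta = -16 * (186651) = -2986416
Delta mod 41 = 24

Delta = 24 (mod 41)


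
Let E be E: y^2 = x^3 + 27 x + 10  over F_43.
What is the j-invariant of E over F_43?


Delta = -16(4 a^3 + 27 b^2) mod 43 = 31
-1728 * (4 a)^3 = -1728 * (4*27)^3 mod 43 = 42
j = 42 * 31^(-1) mod 43 = 18

j = 18 (mod 43)


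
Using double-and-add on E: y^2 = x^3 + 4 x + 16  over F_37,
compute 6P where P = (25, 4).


k = 6 = 110_2 (binary, LSB first: 011)
Double-and-add from P = (25, 4):
  bit 0 = 0: acc unchanged = O
  bit 1 = 1: acc = O + (25, 33) = (25, 33)
  bit 2 = 1: acc = (25, 33) + (25, 4) = O

6P = O


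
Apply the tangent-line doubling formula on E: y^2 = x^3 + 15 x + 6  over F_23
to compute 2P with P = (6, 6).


Doubling: s = (3 x1^2 + a) / (2 y1)
s = (3*6^2 + 15) / (2*6) mod 23 = 16
x3 = s^2 - 2 x1 mod 23 = 16^2 - 2*6 = 14
y3 = s (x1 - x3) - y1 mod 23 = 16 * (6 - 14) - 6 = 4

2P = (14, 4)


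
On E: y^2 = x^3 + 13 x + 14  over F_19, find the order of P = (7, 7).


Compute successive multiples of P until we hit O:
  1P = (7, 7)
  2P = (3, 17)
  3P = (1, 16)
  4P = (18, 0)
  5P = (1, 3)
  6P = (3, 2)
  7P = (7, 12)
  8P = O

ord(P) = 8


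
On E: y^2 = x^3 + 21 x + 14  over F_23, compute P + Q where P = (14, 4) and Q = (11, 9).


P != Q, so use the chord formula.
s = (y2 - y1) / (x2 - x1) = (5) / (20) mod 23 = 6
x3 = s^2 - x1 - x2 mod 23 = 6^2 - 14 - 11 = 11
y3 = s (x1 - x3) - y1 mod 23 = 6 * (14 - 11) - 4 = 14

P + Q = (11, 14)


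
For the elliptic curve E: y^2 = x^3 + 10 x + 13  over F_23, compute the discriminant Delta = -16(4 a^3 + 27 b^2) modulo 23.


4 a^3 + 27 b^2 = 4*10^3 + 27*13^2 = 4000 + 4563 = 8563
Delta = -16 * (8563) = -137008
Delta mod 23 = 3

Delta = 3 (mod 23)


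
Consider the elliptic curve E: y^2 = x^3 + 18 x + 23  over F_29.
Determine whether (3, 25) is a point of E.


Check whether y^2 = x^3 + 18 x + 23 (mod 29) for (x, y) = (3, 25).
LHS: y^2 = 25^2 mod 29 = 16
RHS: x^3 + 18 x + 23 = 3^3 + 18*3 + 23 mod 29 = 17
LHS != RHS

No, not on the curve


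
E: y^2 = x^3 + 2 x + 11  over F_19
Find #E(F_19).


For each x in F_19, count y with y^2 = x^3 + 2 x + 11 mod 19:
  x = 0: RHS = 11, y in [7, 12]  -> 2 point(s)
  x = 2: RHS = 4, y in [2, 17]  -> 2 point(s)
  x = 3: RHS = 6, y in [5, 14]  -> 2 point(s)
  x = 4: RHS = 7, y in [8, 11]  -> 2 point(s)
  x = 6: RHS = 11, y in [7, 12]  -> 2 point(s)
  x = 7: RHS = 7, y in [8, 11]  -> 2 point(s)
  x = 8: RHS = 7, y in [8, 11]  -> 2 point(s)
  x = 9: RHS = 17, y in [6, 13]  -> 2 point(s)
  x = 10: RHS = 5, y in [9, 10]  -> 2 point(s)
  x = 13: RHS = 11, y in [7, 12]  -> 2 point(s)
  x = 14: RHS = 9, y in [3, 16]  -> 2 point(s)
  x = 16: RHS = 16, y in [4, 15]  -> 2 point(s)
Affine points: 24. Add the point at infinity: total = 25.

#E(F_19) = 25


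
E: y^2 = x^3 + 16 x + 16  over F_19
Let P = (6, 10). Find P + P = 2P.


Doubling: s = (3 x1^2 + a) / (2 y1)
s = (3*6^2 + 16) / (2*10) mod 19 = 10
x3 = s^2 - 2 x1 mod 19 = 10^2 - 2*6 = 12
y3 = s (x1 - x3) - y1 mod 19 = 10 * (6 - 12) - 10 = 6

2P = (12, 6)


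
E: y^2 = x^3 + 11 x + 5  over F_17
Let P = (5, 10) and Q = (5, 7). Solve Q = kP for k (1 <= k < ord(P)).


Enumerate multiples of P until we hit Q = (5, 7):
  1P = (5, 10)
  2P = (9, 0)
  3P = (5, 7)
Match found at i = 3.

k = 3


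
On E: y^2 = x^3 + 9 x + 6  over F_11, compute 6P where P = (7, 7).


k = 6 = 110_2 (binary, LSB first: 011)
Double-and-add from P = (7, 7):
  bit 0 = 0: acc unchanged = O
  bit 1 = 1: acc = O + (6, 1) = (6, 1)
  bit 2 = 1: acc = (6, 1) + (3, 4) = (3, 7)

6P = (3, 7)


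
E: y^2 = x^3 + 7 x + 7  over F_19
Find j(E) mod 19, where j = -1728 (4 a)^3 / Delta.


Delta = -16(4 a^3 + 27 b^2) mod 19 = 10
-1728 * (4 a)^3 = -1728 * (4*7)^3 mod 19 = 7
j = 7 * 10^(-1) mod 19 = 14

j = 14 (mod 19)


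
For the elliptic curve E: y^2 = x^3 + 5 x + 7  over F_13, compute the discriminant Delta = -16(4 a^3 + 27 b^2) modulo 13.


4 a^3 + 27 b^2 = 4*5^3 + 27*7^2 = 500 + 1323 = 1823
Delta = -16 * (1823) = -29168
Delta mod 13 = 4

Delta = 4 (mod 13)


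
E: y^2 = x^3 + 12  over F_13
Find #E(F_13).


For each x in F_13, count y with y^2 = x^3 + 0 x + 12 mod 13:
  x = 0: RHS = 12, y in [5, 8]  -> 2 point(s)
  x = 1: RHS = 0, y in [0]  -> 1 point(s)
  x = 3: RHS = 0, y in [0]  -> 1 point(s)
  x = 7: RHS = 4, y in [2, 11]  -> 2 point(s)
  x = 8: RHS = 4, y in [2, 11]  -> 2 point(s)
  x = 9: RHS = 0, y in [0]  -> 1 point(s)
  x = 11: RHS = 4, y in [2, 11]  -> 2 point(s)
Affine points: 11. Add the point at infinity: total = 12.

#E(F_13) = 12


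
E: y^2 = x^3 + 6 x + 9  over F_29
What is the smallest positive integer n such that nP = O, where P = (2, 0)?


Compute successive multiples of P until we hit O:
  1P = (2, 0)
  2P = O

ord(P) = 2


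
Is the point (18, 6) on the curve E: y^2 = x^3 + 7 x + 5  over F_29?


Check whether y^2 = x^3 + 7 x + 5 (mod 29) for (x, y) = (18, 6).
LHS: y^2 = 6^2 mod 29 = 7
RHS: x^3 + 7 x + 5 = 18^3 + 7*18 + 5 mod 29 = 18
LHS != RHS

No, not on the curve


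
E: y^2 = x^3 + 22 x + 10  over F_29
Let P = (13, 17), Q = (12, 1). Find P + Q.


P != Q, so use the chord formula.
s = (y2 - y1) / (x2 - x1) = (13) / (28) mod 29 = 16
x3 = s^2 - x1 - x2 mod 29 = 16^2 - 13 - 12 = 28
y3 = s (x1 - x3) - y1 mod 29 = 16 * (13 - 28) - 17 = 4

P + Q = (28, 4)


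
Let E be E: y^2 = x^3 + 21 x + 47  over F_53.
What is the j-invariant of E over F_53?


Delta = -16(4 a^3 + 27 b^2) mod 53 = 25
-1728 * (4 a)^3 = -1728 * (4*21)^3 mod 53 = 52
j = 52 * 25^(-1) mod 53 = 36

j = 36 (mod 53)


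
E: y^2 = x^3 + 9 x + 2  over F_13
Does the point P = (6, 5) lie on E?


Check whether y^2 = x^3 + 9 x + 2 (mod 13) for (x, y) = (6, 5).
LHS: y^2 = 5^2 mod 13 = 12
RHS: x^3 + 9 x + 2 = 6^3 + 9*6 + 2 mod 13 = 12
LHS = RHS

Yes, on the curve


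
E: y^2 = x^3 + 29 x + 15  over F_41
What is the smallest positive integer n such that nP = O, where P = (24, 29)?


Compute successive multiples of P until we hit O:
  1P = (24, 29)
  2P = (11, 5)
  3P = (31, 18)
  4P = (37, 9)
  5P = (19, 39)
  6P = (2, 9)
  7P = (6, 6)
  8P = (12, 0)
  ... (continuing to 16P)
  16P = O

ord(P) = 16


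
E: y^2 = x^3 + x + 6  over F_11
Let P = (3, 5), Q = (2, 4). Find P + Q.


P != Q, so use the chord formula.
s = (y2 - y1) / (x2 - x1) = (10) / (10) mod 11 = 1
x3 = s^2 - x1 - x2 mod 11 = 1^2 - 3 - 2 = 7
y3 = s (x1 - x3) - y1 mod 11 = 1 * (3 - 7) - 5 = 2

P + Q = (7, 2)


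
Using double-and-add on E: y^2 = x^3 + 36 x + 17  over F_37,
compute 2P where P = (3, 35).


k = 2 = 10_2 (binary, LSB first: 01)
Double-and-add from P = (3, 35):
  bit 0 = 0: acc unchanged = O
  bit 1 = 1: acc = O + (27, 10) = (27, 10)

2P = (27, 10)


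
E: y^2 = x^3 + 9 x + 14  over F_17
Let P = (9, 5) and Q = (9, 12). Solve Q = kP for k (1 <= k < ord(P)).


Enumerate multiples of P until we hit Q = (9, 12):
  1P = (9, 5)
  2P = (3, 0)
  3P = (9, 12)
Match found at i = 3.

k = 3


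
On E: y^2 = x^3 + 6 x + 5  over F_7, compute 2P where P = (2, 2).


Doubling: s = (3 x1^2 + a) / (2 y1)
s = (3*2^2 + 6) / (2*2) mod 7 = 1
x3 = s^2 - 2 x1 mod 7 = 1^2 - 2*2 = 4
y3 = s (x1 - x3) - y1 mod 7 = 1 * (2 - 4) - 2 = 3

2P = (4, 3)


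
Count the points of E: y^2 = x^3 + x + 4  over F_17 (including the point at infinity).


For each x in F_17, count y with y^2 = x^3 + 1 x + 4 mod 17:
  x = 0: RHS = 4, y in [2, 15]  -> 2 point(s)
  x = 3: RHS = 0, y in [0]  -> 1 point(s)
  x = 4: RHS = 4, y in [2, 15]  -> 2 point(s)
  x = 5: RHS = 15, y in [7, 10]  -> 2 point(s)
  x = 13: RHS = 4, y in [2, 15]  -> 2 point(s)
  x = 14: RHS = 8, y in [5, 12]  -> 2 point(s)
  x = 16: RHS = 2, y in [6, 11]  -> 2 point(s)
Affine points: 13. Add the point at infinity: total = 14.

#E(F_17) = 14


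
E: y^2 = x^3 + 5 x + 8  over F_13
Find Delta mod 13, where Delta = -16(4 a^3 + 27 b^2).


4 a^3 + 27 b^2 = 4*5^3 + 27*8^2 = 500 + 1728 = 2228
Delta = -16 * (2228) = -35648
Delta mod 13 = 11

Delta = 11 (mod 13)


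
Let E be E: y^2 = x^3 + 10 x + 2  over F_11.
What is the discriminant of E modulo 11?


4 a^3 + 27 b^2 = 4*10^3 + 27*2^2 = 4000 + 108 = 4108
Delta = -16 * (4108) = -65728
Delta mod 11 = 8

Delta = 8 (mod 11)


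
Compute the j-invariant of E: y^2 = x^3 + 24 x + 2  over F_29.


Delta = -16(4 a^3 + 27 b^2) mod 29 = 8
-1728 * (4 a)^3 = -1728 * (4*24)^3 mod 29 = 19
j = 19 * 8^(-1) mod 29 = 6

j = 6 (mod 29)


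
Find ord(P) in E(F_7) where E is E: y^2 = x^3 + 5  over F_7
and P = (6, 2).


Compute successive multiples of P until we hit O:
  1P = (6, 2)
  2P = (3, 2)
  3P = (5, 5)
  4P = (5, 2)
  5P = (3, 5)
  6P = (6, 5)
  7P = O

ord(P) = 7


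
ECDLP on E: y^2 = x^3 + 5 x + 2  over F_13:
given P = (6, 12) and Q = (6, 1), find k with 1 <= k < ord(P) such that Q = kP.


Enumerate multiples of P until we hit Q = (6, 1):
  1P = (6, 12)
  2P = (5, 3)
  3P = (5, 10)
  4P = (6, 1)
Match found at i = 4.

k = 4


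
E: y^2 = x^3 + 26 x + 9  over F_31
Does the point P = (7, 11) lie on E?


Check whether y^2 = x^3 + 26 x + 9 (mod 31) for (x, y) = (7, 11).
LHS: y^2 = 11^2 mod 31 = 28
RHS: x^3 + 26 x + 9 = 7^3 + 26*7 + 9 mod 31 = 7
LHS != RHS

No, not on the curve


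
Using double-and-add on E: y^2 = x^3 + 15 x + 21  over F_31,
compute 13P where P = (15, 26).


k = 13 = 1101_2 (binary, LSB first: 1011)
Double-and-add from P = (15, 26):
  bit 0 = 1: acc = O + (15, 26) = (15, 26)
  bit 1 = 0: acc unchanged = (15, 26)
  bit 2 = 1: acc = (15, 26) + (21, 7) = (30, 6)
  bit 3 = 1: acc = (30, 6) + (7, 29) = (26, 21)

13P = (26, 21)


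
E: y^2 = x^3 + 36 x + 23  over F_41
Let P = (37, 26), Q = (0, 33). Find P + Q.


P != Q, so use the chord formula.
s = (y2 - y1) / (x2 - x1) = (7) / (4) mod 41 = 12
x3 = s^2 - x1 - x2 mod 41 = 12^2 - 37 - 0 = 25
y3 = s (x1 - x3) - y1 mod 41 = 12 * (37 - 25) - 26 = 36

P + Q = (25, 36)


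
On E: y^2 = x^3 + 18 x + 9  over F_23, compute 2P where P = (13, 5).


Doubling: s = (3 x1^2 + a) / (2 y1)
s = (3*13^2 + 18) / (2*5) mod 23 = 18
x3 = s^2 - 2 x1 mod 23 = 18^2 - 2*13 = 22
y3 = s (x1 - x3) - y1 mod 23 = 18 * (13 - 22) - 5 = 17

2P = (22, 17)


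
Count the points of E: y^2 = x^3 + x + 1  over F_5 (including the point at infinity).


For each x in F_5, count y with y^2 = x^3 + 1 x + 1 mod 5:
  x = 0: RHS = 1, y in [1, 4]  -> 2 point(s)
  x = 2: RHS = 1, y in [1, 4]  -> 2 point(s)
  x = 3: RHS = 1, y in [1, 4]  -> 2 point(s)
  x = 4: RHS = 4, y in [2, 3]  -> 2 point(s)
Affine points: 8. Add the point at infinity: total = 9.

#E(F_5) = 9


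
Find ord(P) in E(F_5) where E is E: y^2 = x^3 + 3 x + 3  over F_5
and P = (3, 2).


Compute successive multiples of P until we hit O:
  1P = (3, 2)
  2P = (4, 3)
  3P = (4, 2)
  4P = (3, 3)
  5P = O

ord(P) = 5


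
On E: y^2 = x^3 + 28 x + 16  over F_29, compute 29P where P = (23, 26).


k = 29 = 11101_2 (binary, LSB first: 10111)
Double-and-add from P = (23, 26):
  bit 0 = 1: acc = O + (23, 26) = (23, 26)
  bit 1 = 0: acc unchanged = (23, 26)
  bit 2 = 1: acc = (23, 26) + (6, 9) = (1, 25)
  bit 3 = 1: acc = (1, 25) + (10, 22) = (2, 14)
  bit 4 = 1: acc = (2, 14) + (14, 22) = (7, 2)

29P = (7, 2)


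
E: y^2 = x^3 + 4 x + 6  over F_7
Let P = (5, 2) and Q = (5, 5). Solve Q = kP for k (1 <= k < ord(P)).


Enumerate multiples of P until we hit Q = (5, 5):
  1P = (5, 2)
  2P = (6, 1)
  3P = (4, 4)
  4P = (2, 6)
  5P = (1, 2)
  6P = (1, 5)
  7P = (2, 1)
  8P = (4, 3)
  9P = (6, 6)
  10P = (5, 5)
Match found at i = 10.

k = 10


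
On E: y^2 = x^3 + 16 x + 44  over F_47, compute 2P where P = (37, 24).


Doubling: s = (3 x1^2 + a) / (2 y1)
s = (3*37^2 + 16) / (2*24) mod 47 = 34
x3 = s^2 - 2 x1 mod 47 = 34^2 - 2*37 = 1
y3 = s (x1 - x3) - y1 mod 47 = 34 * (37 - 1) - 24 = 25

2P = (1, 25)


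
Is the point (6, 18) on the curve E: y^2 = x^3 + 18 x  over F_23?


Check whether y^2 = x^3 + 18 x + 0 (mod 23) for (x, y) = (6, 18).
LHS: y^2 = 18^2 mod 23 = 2
RHS: x^3 + 18 x + 0 = 6^3 + 18*6 + 0 mod 23 = 2
LHS = RHS

Yes, on the curve


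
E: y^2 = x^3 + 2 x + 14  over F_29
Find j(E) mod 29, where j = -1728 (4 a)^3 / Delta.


Delta = -16(4 a^3 + 27 b^2) mod 29 = 18
-1728 * (4 a)^3 = -1728 * (4*2)^3 mod 29 = 25
j = 25 * 18^(-1) mod 29 = 3

j = 3 (mod 29)


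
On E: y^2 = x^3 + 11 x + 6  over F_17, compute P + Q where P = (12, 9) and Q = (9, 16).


P != Q, so use the chord formula.
s = (y2 - y1) / (x2 - x1) = (7) / (14) mod 17 = 9
x3 = s^2 - x1 - x2 mod 17 = 9^2 - 12 - 9 = 9
y3 = s (x1 - x3) - y1 mod 17 = 9 * (12 - 9) - 9 = 1

P + Q = (9, 1)


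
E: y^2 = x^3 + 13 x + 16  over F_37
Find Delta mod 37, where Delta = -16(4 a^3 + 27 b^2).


4 a^3 + 27 b^2 = 4*13^3 + 27*16^2 = 8788 + 6912 = 15700
Delta = -16 * (15700) = -251200
Delta mod 37 = 30

Delta = 30 (mod 37)


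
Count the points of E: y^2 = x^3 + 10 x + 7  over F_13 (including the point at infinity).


For each x in F_13, count y with y^2 = x^3 + 10 x + 7 mod 13:
  x = 2: RHS = 9, y in [3, 10]  -> 2 point(s)
  x = 3: RHS = 12, y in [5, 8]  -> 2 point(s)
  x = 5: RHS = 0, y in [0]  -> 1 point(s)
  x = 6: RHS = 10, y in [6, 7]  -> 2 point(s)
  x = 7: RHS = 4, y in [2, 11]  -> 2 point(s)
  x = 8: RHS = 1, y in [1, 12]  -> 2 point(s)
  x = 12: RHS = 9, y in [3, 10]  -> 2 point(s)
Affine points: 13. Add the point at infinity: total = 14.

#E(F_13) = 14


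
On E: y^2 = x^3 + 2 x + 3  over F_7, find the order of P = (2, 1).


Compute successive multiples of P until we hit O:
  1P = (2, 1)
  2P = (3, 6)
  3P = (6, 0)
  4P = (3, 1)
  5P = (2, 6)
  6P = O

ord(P) = 6


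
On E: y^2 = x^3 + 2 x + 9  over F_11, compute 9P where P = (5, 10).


k = 9 = 1001_2 (binary, LSB first: 1001)
Double-and-add from P = (5, 10):
  bit 0 = 1: acc = O + (5, 10) = (5, 10)
  bit 1 = 0: acc unchanged = (5, 10)
  bit 2 = 0: acc unchanged = (5, 10)
  bit 3 = 1: acc = (5, 10) + (0, 3) = (4, 9)

9P = (4, 9)


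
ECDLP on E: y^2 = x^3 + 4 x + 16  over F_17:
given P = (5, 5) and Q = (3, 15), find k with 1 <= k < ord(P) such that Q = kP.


Enumerate multiples of P until we hit Q = (3, 15):
  1P = (5, 5)
  2P = (6, 16)
  3P = (8, 13)
  4P = (13, 2)
  5P = (1, 2)
  6P = (2, 10)
  7P = (9, 13)
  8P = (7, 8)
  9P = (3, 15)
Match found at i = 9.

k = 9


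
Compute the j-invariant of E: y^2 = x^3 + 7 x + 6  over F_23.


Delta = -16(4 a^3 + 27 b^2) mod 23 = 9
-1728 * (4 a)^3 = -1728 * (4*7)^3 mod 23 = 16
j = 16 * 9^(-1) mod 23 = 12

j = 12 (mod 23)


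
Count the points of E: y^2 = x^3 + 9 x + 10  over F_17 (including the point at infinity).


For each x in F_17, count y with y^2 = x^3 + 9 x + 10 mod 17:
  x = 2: RHS = 2, y in [6, 11]  -> 2 point(s)
  x = 3: RHS = 13, y in [8, 9]  -> 2 point(s)
  x = 4: RHS = 8, y in [5, 12]  -> 2 point(s)
  x = 6: RHS = 8, y in [5, 12]  -> 2 point(s)
  x = 7: RHS = 8, y in [5, 12]  -> 2 point(s)
  x = 8: RHS = 16, y in [4, 13]  -> 2 point(s)
  x = 9: RHS = 4, y in [2, 15]  -> 2 point(s)
  x = 15: RHS = 1, y in [1, 16]  -> 2 point(s)
  x = 16: RHS = 0, y in [0]  -> 1 point(s)
Affine points: 17. Add the point at infinity: total = 18.

#E(F_17) = 18


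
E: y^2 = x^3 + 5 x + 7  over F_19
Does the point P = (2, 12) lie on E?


Check whether y^2 = x^3 + 5 x + 7 (mod 19) for (x, y) = (2, 12).
LHS: y^2 = 12^2 mod 19 = 11
RHS: x^3 + 5 x + 7 = 2^3 + 5*2 + 7 mod 19 = 6
LHS != RHS

No, not on the curve


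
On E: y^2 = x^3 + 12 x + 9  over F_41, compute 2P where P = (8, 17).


Doubling: s = (3 x1^2 + a) / (2 y1)
s = (3*8^2 + 12) / (2*17) mod 41 = 6
x3 = s^2 - 2 x1 mod 41 = 6^2 - 2*8 = 20
y3 = s (x1 - x3) - y1 mod 41 = 6 * (8 - 20) - 17 = 34

2P = (20, 34)


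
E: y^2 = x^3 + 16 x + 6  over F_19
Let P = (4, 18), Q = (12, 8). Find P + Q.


P != Q, so use the chord formula.
s = (y2 - y1) / (x2 - x1) = (9) / (8) mod 19 = 13
x3 = s^2 - x1 - x2 mod 19 = 13^2 - 4 - 12 = 1
y3 = s (x1 - x3) - y1 mod 19 = 13 * (4 - 1) - 18 = 2

P + Q = (1, 2)


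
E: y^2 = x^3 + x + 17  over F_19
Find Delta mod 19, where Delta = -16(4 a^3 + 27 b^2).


4 a^3 + 27 b^2 = 4*1^3 + 27*17^2 = 4 + 7803 = 7807
Delta = -16 * (7807) = -124912
Delta mod 19 = 13

Delta = 13 (mod 19)


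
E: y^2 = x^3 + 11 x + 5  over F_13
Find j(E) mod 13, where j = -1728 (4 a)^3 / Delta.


Delta = -16(4 a^3 + 27 b^2) mod 13 = 8
-1728 * (4 a)^3 = -1728 * (4*11)^3 mod 13 = 8
j = 8 * 8^(-1) mod 13 = 1

j = 1 (mod 13)


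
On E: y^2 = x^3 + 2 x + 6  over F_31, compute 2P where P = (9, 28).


Doubling: s = (3 x1^2 + a) / (2 y1)
s = (3*9^2 + 2) / (2*28) mod 31 = 16
x3 = s^2 - 2 x1 mod 31 = 16^2 - 2*9 = 21
y3 = s (x1 - x3) - y1 mod 31 = 16 * (9 - 21) - 28 = 28

2P = (21, 28)


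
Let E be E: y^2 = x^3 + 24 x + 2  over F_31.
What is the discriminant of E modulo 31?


4 a^3 + 27 b^2 = 4*24^3 + 27*2^2 = 55296 + 108 = 55404
Delta = -16 * (55404) = -886464
Delta mod 31 = 12

Delta = 12 (mod 31)


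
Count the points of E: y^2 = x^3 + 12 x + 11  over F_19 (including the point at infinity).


For each x in F_19, count y with y^2 = x^3 + 12 x + 11 mod 19:
  x = 0: RHS = 11, y in [7, 12]  -> 2 point(s)
  x = 1: RHS = 5, y in [9, 10]  -> 2 point(s)
  x = 2: RHS = 5, y in [9, 10]  -> 2 point(s)
  x = 3: RHS = 17, y in [6, 13]  -> 2 point(s)
  x = 4: RHS = 9, y in [3, 16]  -> 2 point(s)
  x = 5: RHS = 6, y in [5, 14]  -> 2 point(s)
  x = 7: RHS = 1, y in [1, 18]  -> 2 point(s)
  x = 8: RHS = 11, y in [7, 12]  -> 2 point(s)
  x = 11: RHS = 11, y in [7, 12]  -> 2 point(s)
  x = 14: RHS = 16, y in [4, 15]  -> 2 point(s)
  x = 16: RHS = 5, y in [9, 10]  -> 2 point(s)
  x = 17: RHS = 17, y in [6, 13]  -> 2 point(s)
  x = 18: RHS = 17, y in [6, 13]  -> 2 point(s)
Affine points: 26. Add the point at infinity: total = 27.

#E(F_19) = 27


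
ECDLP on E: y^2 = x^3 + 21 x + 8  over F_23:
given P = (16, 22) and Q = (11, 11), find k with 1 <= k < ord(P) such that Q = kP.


Enumerate multiples of P until we hit Q = (11, 11):
  1P = (16, 22)
  2P = (9, 11)
  3P = (0, 13)
  4P = (11, 11)
Match found at i = 4.

k = 4


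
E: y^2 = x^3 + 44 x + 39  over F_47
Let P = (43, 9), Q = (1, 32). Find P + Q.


P != Q, so use the chord formula.
s = (y2 - y1) / (x2 - x1) = (23) / (5) mod 47 = 14
x3 = s^2 - x1 - x2 mod 47 = 14^2 - 43 - 1 = 11
y3 = s (x1 - x3) - y1 mod 47 = 14 * (43 - 11) - 9 = 16

P + Q = (11, 16)


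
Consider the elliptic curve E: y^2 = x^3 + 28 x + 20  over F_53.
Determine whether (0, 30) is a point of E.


Check whether y^2 = x^3 + 28 x + 20 (mod 53) for (x, y) = (0, 30).
LHS: y^2 = 30^2 mod 53 = 52
RHS: x^3 + 28 x + 20 = 0^3 + 28*0 + 20 mod 53 = 20
LHS != RHS

No, not on the curve


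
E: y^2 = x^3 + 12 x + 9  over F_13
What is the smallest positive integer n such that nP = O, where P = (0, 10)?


Compute successive multiples of P until we hit O:
  1P = (0, 10)
  2P = (4, 11)
  3P = (5, 5)
  4P = (9, 12)
  5P = (1, 10)
  6P = (12, 3)
  7P = (11, 4)
  8P = (11, 9)
  ... (continuing to 15P)
  15P = O

ord(P) = 15


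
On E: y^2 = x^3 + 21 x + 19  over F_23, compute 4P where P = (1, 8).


k = 4 = 100_2 (binary, LSB first: 001)
Double-and-add from P = (1, 8):
  bit 0 = 0: acc unchanged = O
  bit 1 = 0: acc unchanged = O
  bit 2 = 1: acc = O + (4, 12) = (4, 12)

4P = (4, 12)


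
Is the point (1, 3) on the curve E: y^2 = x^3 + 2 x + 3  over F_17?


Check whether y^2 = x^3 + 2 x + 3 (mod 17) for (x, y) = (1, 3).
LHS: y^2 = 3^2 mod 17 = 9
RHS: x^3 + 2 x + 3 = 1^3 + 2*1 + 3 mod 17 = 6
LHS != RHS

No, not on the curve


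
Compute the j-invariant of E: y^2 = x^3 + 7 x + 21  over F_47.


Delta = -16(4 a^3 + 27 b^2) mod 47 = 23
-1728 * (4 a)^3 = -1728 * (4*7)^3 mod 47 = 33
j = 33 * 23^(-1) mod 47 = 28

j = 28 (mod 47)


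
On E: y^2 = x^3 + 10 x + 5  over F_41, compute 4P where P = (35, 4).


k = 4 = 100_2 (binary, LSB first: 001)
Double-and-add from P = (35, 4):
  bit 0 = 0: acc unchanged = O
  bit 1 = 0: acc unchanged = O
  bit 2 = 1: acc = O + (39, 31) = (39, 31)

4P = (39, 31)


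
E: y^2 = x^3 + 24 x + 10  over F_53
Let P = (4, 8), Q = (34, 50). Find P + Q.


P != Q, so use the chord formula.
s = (y2 - y1) / (x2 - x1) = (42) / (30) mod 53 = 12
x3 = s^2 - x1 - x2 mod 53 = 12^2 - 4 - 34 = 0
y3 = s (x1 - x3) - y1 mod 53 = 12 * (4 - 0) - 8 = 40

P + Q = (0, 40)
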